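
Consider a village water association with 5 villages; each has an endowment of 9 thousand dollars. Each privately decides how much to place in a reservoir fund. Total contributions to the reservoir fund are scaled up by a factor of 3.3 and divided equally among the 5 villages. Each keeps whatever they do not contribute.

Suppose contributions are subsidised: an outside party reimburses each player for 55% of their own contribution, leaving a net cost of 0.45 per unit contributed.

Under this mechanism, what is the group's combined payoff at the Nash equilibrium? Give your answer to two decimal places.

173.25 thousand dollars

The effective private return per unit is now (3.3/5) / 0.45 = 1.4667 > 1, so every player's dominant strategy flips to full contribution.
At the Nash equilibrium everyone contributes 9. Group total payoff = 5 × (9 × 0.55 + 3.3 × 9) = 173.25.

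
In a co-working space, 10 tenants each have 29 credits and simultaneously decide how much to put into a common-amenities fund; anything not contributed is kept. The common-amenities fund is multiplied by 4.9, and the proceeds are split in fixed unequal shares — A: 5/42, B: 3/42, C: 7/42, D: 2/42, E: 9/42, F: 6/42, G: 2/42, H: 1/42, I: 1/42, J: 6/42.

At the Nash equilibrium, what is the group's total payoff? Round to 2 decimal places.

403.10 credits

Player j's private return per contributed unit is 4.9 × (j's share). Contributing is weakly dominant for j when that share is at least 1/4.9 = 0.2041, and contributing 0 is dominant otherwise.
The only share above 0.2041 is E's 9/42, contributing 29; the remaining 9 contribute 0. Total contributed: 29.
The common-amenities fund pays out 4.9 × 29 = 142.10 in total (split across the unequal shares, but the aggregate is all that matters for the group sum).
The 9 free-riders keep 29 each, adding 261. Group total = 261 + 142.10 = 403.10.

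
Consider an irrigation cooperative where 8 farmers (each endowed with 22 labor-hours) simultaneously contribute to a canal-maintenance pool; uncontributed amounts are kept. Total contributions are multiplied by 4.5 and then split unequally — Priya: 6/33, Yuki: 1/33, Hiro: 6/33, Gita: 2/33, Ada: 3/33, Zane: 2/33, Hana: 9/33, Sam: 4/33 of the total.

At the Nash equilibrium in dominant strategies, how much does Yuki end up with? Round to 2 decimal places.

For player j, contributing a unit is worthwhile iff 4.5 × (j's share) ≥ 1, i.e. iff j's share is at least 0.2222.
The only share above 0.2222 is Hana's 9/33, contributing 22; the remaining 7 contribute 0. Total contributed: 22.
Yuki keeps 22 and receives 4.5 × 22 × 1/33 = 3.00 from the canal-maintenance pool, for a payoff of 25.00.

25.00 labor-hours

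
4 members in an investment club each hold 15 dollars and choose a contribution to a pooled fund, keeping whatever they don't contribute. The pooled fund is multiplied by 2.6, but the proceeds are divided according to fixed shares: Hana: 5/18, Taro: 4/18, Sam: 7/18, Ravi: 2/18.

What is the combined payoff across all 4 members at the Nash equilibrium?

Player j's private return per contributed unit is 2.6 × (j's share). Contributing is weakly dominant for j when that share is at least 1/2.6 = 0.3846, and contributing 0 is dominant otherwise.
Sam alone (share 7/18) is above the threshold, contributing 15; the remaining 3 contribute 0. Total contributed: 15.
The pooled fund pays out 2.6 × 15 = 39.00 in total (split across the unequal shares, but the aggregate is all that matters for the group sum).
The 3 free-riders keep 15 each, adding 45. Group total = 45 + 39.00 = 84.00.

84.00 dollars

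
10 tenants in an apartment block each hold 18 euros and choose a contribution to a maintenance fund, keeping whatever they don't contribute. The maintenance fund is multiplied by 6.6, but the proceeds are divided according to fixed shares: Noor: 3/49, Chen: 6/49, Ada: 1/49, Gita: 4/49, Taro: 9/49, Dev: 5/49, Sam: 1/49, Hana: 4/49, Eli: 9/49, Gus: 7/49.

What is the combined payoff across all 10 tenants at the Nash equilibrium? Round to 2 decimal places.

381.60 euros

A player with share s gets back 6.6·s per unit contributed, so full contribution is dominant for anyone with s > 1/6.6 = 0.1515 and zero contribution is dominant for anyone below.
Taro and Eli clear that bar, contributing 18 each; the remaining 8 contribute 0. Total contributed: 36.
The maintenance fund pays out 6.6 × 36 = 237.60 in total (split across the unequal shares, but the aggregate is all that matters for the group sum).
The 8 free-riders keep 18 each, adding 144. Group total = 144 + 237.60 = 381.60.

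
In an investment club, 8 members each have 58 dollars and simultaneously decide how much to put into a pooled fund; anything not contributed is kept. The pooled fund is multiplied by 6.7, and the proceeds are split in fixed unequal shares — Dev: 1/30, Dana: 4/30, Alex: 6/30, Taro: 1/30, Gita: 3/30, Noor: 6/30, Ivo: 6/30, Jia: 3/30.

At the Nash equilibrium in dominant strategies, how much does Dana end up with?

Player j's private return per contributed unit is 6.7 × (j's share). Contributing is weakly dominant for j when that share is at least 1/6.7 = 0.1493, and contributing 0 is dominant otherwise.
The shares above 0.1493 belong to Alex, Noor and Ivo, contributing 58 each; the remaining 5 contribute 0. Total contributed: 174.
Dana keeps 58 and receives 6.7 × 174 × 4/30 = 155.44 from the pooled fund, for a payoff of 213.44.

213.44 dollars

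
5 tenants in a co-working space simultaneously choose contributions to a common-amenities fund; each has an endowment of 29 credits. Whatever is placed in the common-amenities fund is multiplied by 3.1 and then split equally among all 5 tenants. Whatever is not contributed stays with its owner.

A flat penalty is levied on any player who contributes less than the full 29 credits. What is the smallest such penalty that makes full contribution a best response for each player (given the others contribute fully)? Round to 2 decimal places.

11.02 credits

Given the others contribute fully, the best deviation is to contribute 0 (any partial contribution still incurs the fine and gives up units whose private return 0.6200 is below 1).
Deviating from 29 to 0 saves 29 credits but forfeits the deviator's share of the drop in the common-amenities fund: 3.1/5 × 29 = 17.98.
So the deviation gain is 29 − 17.98 = 11.02, and the fine must be at least 11.02 credits to wipe it out.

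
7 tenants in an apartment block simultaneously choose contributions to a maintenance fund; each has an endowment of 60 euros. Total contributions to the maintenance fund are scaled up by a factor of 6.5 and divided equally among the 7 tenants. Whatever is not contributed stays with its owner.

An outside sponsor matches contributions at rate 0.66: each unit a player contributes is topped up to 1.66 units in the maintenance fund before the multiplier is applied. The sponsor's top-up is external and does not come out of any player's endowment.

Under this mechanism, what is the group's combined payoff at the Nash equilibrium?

4531.80 euros

Under the mechanism each unit contributed yields 6.5 × 1.66 / 7 = 1.5414 back to its contributor per unit of net cost, which exceeds 1, making full contribution the dominant choice for everyone.
So the Nash equilibrium is full contribution by all 7; the group earns 6.5 × 1.66 × 420 = 4531.80.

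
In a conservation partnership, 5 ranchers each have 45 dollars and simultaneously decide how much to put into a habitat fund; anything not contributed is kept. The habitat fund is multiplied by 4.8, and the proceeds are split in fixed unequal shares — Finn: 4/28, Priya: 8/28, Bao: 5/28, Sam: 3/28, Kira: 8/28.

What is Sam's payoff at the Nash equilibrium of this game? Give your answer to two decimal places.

91.29 dollars

A player with share s gets back 4.8·s per unit contributed, so full contribution is dominant for anyone with s > 1/4.8 = 0.2083 and zero contribution is dominant for anyone below.
The shares above 0.2083 belong to Priya and Kira, contributing 45 each; the remaining 3 contribute 0. Total contributed: 90.
Sam keeps 45 and receives 4.8 × 90 × 3/28 = 46.29 from the habitat fund, for a payoff of 91.29.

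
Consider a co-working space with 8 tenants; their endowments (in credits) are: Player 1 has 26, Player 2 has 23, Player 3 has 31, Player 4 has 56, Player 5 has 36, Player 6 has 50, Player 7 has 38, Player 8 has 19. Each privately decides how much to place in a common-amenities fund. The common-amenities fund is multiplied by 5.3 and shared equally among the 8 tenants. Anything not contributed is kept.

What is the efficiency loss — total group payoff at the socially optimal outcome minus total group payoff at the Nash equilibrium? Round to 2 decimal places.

1199.70 credits

The private return per contributed unit is 5.3/8 = 0.6625 < 1 for every player regardless of endowment, so the Nash equilibrium is zero contribution and the group total is Σ E_j = 26 + 23 + 31 + 56 + 36 + 50 + 38 + 19 = 279.
Each contributed unit returns 5.300 to the group, so the social optimum is full contribution by everyone: group total = 5.300 × 279 = 1478.70.
Efficiency loss = (5.300 − 1) × 279 = 1199.70.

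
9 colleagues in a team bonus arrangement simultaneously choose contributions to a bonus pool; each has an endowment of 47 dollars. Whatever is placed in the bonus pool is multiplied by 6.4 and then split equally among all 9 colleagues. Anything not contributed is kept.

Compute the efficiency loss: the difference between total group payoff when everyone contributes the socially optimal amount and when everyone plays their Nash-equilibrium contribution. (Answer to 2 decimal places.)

2284.20 dollars

Each contributed unit returns 6.4/9 = 0.7111 to its contributor — below 1 — so contributing 0 is dominant for every player. At the Nash equilibrium everyone keeps their 47, and the group total is 9 × 47 = 423.
Each contributed unit returns 6.400 to the group as a whole (0.7111 to each of 9 players), which exceeds 1, so the social optimum is full contribution: group total = 6.400 × 423 = 2707.20.
Efficiency loss = 2707.20 − 423 = 2284.20.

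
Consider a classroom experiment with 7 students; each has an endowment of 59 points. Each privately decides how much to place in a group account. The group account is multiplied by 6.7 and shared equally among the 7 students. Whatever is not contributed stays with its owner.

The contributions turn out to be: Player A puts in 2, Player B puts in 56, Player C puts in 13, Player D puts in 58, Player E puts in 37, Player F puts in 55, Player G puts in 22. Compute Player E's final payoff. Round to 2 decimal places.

254.59 points

Total contributed: 2 + 56 + 13 + 58 + 37 + 55 + 22 = 243.
Each receives 6.7 × 243 / 7 = 232.59 from the group account.
Player E keeps 59 − 37 = 22, so Player E's payoff is 22 + 232.59 = 254.59.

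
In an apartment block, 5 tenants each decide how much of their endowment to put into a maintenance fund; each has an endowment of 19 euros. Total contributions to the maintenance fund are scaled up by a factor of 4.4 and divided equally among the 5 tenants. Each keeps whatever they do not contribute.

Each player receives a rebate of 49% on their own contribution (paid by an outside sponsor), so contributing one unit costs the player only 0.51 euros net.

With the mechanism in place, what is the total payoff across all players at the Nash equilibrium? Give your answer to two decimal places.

464.55 euros

With the mechanism, a contributed unit returns (4.4/5) / 0.51 = 1.7255 per unit of net cost to the contributor — now above 1 — so contributing fully is weakly dominant for every player.
So the Nash equilibrium is full contribution by all 5; the group earns 5 × (19 × 0.49 + 4.4 × 19) = 464.55.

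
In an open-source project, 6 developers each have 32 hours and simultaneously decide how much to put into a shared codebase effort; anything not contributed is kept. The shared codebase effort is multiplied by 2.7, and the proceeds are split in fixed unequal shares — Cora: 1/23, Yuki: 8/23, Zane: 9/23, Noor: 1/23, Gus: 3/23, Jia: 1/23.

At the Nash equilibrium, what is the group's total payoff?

For player j, contributing a unit is worthwhile iff 2.7 × (j's share) ≥ 1, i.e. iff j's share is at least 0.3704.
Only Zane (9/23) clears that bar, contributing 32; the remaining 5 contribute 0. Total contributed: 32.
The shared codebase effort pays out 2.7 × 32 = 86.40 in total (split across the unequal shares, but the aggregate is all that matters for the group sum).
The 5 free-riders keep 32 each, adding 160. Group total = 160 + 86.40 = 246.40.

246.40 hours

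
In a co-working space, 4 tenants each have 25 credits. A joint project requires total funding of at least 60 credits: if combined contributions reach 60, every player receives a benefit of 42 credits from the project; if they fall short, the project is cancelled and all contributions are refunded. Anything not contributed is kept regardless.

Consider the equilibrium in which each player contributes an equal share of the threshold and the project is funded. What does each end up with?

52 credits

Equal share of the threshold: 60/4 = 15.
At this profile no one gains by cutting their contribution: any cut drops the total below 60, the project is cancelled, contributions are refunded, and the deviator ends with 25, which is less than 25 − 15 + 42 = 52. Contributing more than 15 just wastes the excess. So contributing exactly 15 is a best response.
Each player's payoff: 25 − 15 + 42 = 52.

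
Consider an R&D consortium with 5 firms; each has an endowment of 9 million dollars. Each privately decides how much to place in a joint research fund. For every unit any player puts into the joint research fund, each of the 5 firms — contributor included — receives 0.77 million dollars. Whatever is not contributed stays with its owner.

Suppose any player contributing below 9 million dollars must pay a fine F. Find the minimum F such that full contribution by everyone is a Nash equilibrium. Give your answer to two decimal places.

Given the others contribute fully, the best deviation is to contribute 0 (any partial contribution still incurs the fine and gives up units whose private return 0.77 is below 1).
Deviating from 9 to 0 saves 9 million dollars but forfeits the deviator's share of the drop in the joint research fund: 0.77 × 9 = 6.93.
So the deviation gain is 9 − 6.93 = 2.07, and the fine must be at least 2.07 million dollars to wipe it out.

2.07 million dollars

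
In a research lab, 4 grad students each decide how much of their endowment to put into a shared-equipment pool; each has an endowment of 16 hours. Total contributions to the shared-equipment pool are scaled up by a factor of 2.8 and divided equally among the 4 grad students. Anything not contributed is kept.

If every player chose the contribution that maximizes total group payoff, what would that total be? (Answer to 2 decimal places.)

Each contributed unit returns 2.800 to the group as a whole (0.7000 to each of 4 players), which exceeds 1, so the social optimum is full contribution: group total = 2.800 × 64 = 179.20.

179.20 hours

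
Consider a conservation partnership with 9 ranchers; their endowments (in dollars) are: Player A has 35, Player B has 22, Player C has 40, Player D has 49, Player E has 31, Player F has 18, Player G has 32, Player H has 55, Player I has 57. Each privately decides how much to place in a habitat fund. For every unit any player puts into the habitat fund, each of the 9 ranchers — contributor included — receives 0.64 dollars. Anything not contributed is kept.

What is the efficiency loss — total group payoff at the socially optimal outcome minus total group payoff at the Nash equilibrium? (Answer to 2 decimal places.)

The private return per contributed unit is 0.64 < 1 for everyone, so the Nash equilibrium is zero contribution and the group total is Σ E_j = 35 + 22 + 40 + 49 + 31 + 18 + 32 + 55 + 57 = 339.
Each contributed unit returns 5.760 to the group, so the social optimum is full contribution by everyone: group total = 5.760 × 339 = 1952.64.
Efficiency loss = (5.760 − 1) × 339 = 1613.64.

1613.64 dollars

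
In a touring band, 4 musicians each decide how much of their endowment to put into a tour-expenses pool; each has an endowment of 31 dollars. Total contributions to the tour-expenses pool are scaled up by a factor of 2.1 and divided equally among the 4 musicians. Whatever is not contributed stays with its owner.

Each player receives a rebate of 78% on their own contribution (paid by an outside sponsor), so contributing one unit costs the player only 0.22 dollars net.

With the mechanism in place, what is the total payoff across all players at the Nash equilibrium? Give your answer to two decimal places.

The effective private return per unit is now (2.1/4) / 0.22 = 2.3864 > 1, so every player's dominant strategy flips to full contribution.
So the Nash equilibrium is full contribution by all 4; the group earns 4 × (31 × 0.78 + 2.1 × 31) = 357.12.

357.12 dollars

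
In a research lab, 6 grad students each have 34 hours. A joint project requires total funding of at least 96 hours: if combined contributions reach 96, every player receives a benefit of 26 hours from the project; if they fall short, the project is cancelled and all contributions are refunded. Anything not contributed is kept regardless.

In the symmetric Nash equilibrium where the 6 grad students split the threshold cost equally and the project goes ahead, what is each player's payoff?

Equal share of the threshold: 96/6 = 16.
At this profile no one gains by cutting their contribution: any cut drops the total below 96, the project is cancelled, contributions are refunded, and the deviator ends with 34, which is less than 34 − 16 + 26 = 44. Contributing more than 16 just wastes the excess. So contributing exactly 16 is a best response.
Each player's payoff: 34 − 16 + 26 = 44.

44 hours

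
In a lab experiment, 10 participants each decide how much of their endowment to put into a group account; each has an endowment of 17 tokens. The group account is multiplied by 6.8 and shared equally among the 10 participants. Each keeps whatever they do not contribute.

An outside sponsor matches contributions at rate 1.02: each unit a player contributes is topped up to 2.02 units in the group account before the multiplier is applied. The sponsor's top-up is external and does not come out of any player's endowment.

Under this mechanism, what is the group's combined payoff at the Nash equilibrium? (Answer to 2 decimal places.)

2335.12 tokens

Under the mechanism each unit contributed yields 6.8 × 2.02 / 10 = 1.3736 back to its contributor per unit of net cost, which exceeds 1, making full contribution the dominant choice for everyone.
So the Nash equilibrium is full contribution by all 10; the group earns 6.8 × 2.02 × 170 = 2335.12.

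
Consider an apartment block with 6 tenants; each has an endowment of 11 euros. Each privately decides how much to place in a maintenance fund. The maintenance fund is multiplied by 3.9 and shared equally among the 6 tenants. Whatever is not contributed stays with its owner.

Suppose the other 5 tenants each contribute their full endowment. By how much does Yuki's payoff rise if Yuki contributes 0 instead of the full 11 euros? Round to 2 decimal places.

Switching from a contribution of 11 to 0 lets Yuki keep an extra 11 euros, but lowers the maintenance fund by 11, which costs Yuki their own share of that drop: 3.9/6 × 11 = 7.15.
Net gain = 11 − 7.15 = 3.85. The private return per contributed unit (0.6500) is below 1, so free-riding is indeed the best response regardless of what the others do.

3.85 euros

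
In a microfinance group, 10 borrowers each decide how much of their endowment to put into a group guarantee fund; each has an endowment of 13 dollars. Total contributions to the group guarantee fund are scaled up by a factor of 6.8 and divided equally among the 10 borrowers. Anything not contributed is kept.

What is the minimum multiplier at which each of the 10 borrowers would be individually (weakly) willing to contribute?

A contributed unit returns (multiplier)/10 to its contributor.
This reaches 1 exactly when the multiplier is 10.

10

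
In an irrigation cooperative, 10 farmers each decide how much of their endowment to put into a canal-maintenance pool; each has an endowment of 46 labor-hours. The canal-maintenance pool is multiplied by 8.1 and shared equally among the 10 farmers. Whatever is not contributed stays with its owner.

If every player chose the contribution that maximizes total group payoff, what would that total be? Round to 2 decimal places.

Each contributed unit returns 8.100 to the group as a whole (0.8100 to each of 10 players), which exceeds 1, so the social optimum is full contribution: group total = 8.100 × 460 = 3726.00.

3726.00 labor-hours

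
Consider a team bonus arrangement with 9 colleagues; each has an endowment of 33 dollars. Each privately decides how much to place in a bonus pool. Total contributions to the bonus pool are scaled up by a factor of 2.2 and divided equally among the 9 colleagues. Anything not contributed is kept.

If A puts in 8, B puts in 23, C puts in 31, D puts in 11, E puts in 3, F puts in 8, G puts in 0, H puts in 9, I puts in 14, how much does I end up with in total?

45.16 dollars

Total contributed: 8 + 23 + 31 + 11 + 3 + 8 + 0 + 9 + 14 = 107.
Each receives 2.2 × 107 / 9 = 26.16 from the bonus pool.
I keeps 33 − 14 = 19, so I's payoff is 19 + 26.16 = 45.16.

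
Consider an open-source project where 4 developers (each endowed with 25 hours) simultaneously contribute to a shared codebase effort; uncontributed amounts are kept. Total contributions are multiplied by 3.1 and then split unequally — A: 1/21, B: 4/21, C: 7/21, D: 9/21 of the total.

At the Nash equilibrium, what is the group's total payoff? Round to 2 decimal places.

205.00 hours

Each unit j contributes comes back to j as 3.1 × (j's share), so j prefers to contribute only if that share exceeds 1/3.1 = 0.3226; otherwise keeping the unit dominates.
C and D clear that bar, contributing 25 each; the remaining 2 contribute 0. Total contributed: 50.
The shared codebase effort pays out 3.1 × 50 = 155.00 in total (split across the unequal shares, but the aggregate is all that matters for the group sum).
The 2 free-riders keep 25 each, adding 50. Group total = 50 + 155.00 = 205.00.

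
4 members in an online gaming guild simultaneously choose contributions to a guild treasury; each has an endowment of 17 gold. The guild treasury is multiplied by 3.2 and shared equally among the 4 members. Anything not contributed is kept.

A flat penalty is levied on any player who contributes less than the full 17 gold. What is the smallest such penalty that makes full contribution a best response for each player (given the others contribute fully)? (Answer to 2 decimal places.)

3.40 gold

Given the others contribute fully, the best deviation is to contribute 0 (any partial contribution still incurs the fine and gives up units whose private return 0.8000 is below 1).
Deviating from 17 to 0 saves 17 gold but forfeits the deviator's share of the drop in the guild treasury: 3.2/4 × 17 = 13.60.
So the deviation gain is 17 − 13.60 = 3.40, and the fine must be at least 3.40 gold to wipe it out.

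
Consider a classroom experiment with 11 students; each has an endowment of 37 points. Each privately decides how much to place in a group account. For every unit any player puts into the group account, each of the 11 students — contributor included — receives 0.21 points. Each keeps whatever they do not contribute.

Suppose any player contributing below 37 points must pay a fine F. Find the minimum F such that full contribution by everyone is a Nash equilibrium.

29.23 points

Given the others contribute fully, the best deviation is to contribute 0 (any partial contribution still incurs the fine and gives up units whose private return 0.21 is below 1).
Deviating from 37 to 0 saves 37 points but forfeits the deviator's share of the drop in the group account: 0.21 × 37 = 7.77.
So the deviation gain is 37 − 7.77 = 29.23, and the fine must be at least 29.23 points to wipe it out.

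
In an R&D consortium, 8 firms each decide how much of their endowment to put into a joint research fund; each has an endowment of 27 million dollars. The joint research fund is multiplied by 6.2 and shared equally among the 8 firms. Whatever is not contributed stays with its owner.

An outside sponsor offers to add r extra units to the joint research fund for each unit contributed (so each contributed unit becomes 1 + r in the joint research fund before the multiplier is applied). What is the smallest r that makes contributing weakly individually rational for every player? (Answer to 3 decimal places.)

0.290

With matching at rate r, one contributed unit becomes (1 + r) in the joint research fund and returns 6.2 × (1 + r) / 8 to the contributor.
Setting this equal to 1: 1 + r = 8/6.2 = 1.2903.
So the minimum matching rate is r = 1.2903 − 1 = 0.290.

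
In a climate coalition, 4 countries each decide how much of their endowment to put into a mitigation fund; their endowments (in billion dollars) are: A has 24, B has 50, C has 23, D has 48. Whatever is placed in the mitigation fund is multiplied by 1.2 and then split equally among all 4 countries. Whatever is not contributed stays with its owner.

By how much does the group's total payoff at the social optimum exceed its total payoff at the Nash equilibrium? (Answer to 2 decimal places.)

29.00 billion dollars

The private return per contributed unit is 1.2/4 = 0.3000 < 1 for every player regardless of endowment, so the Nash equilibrium is zero contribution and the group total is Σ E_j = 24 + 50 + 23 + 48 = 145.
Each contributed unit returns 1.200 to the group, so the social optimum is full contribution by everyone: group total = 1.200 × 145 = 174.00.
Efficiency loss = (1.200 − 1) × 145 = 29.00.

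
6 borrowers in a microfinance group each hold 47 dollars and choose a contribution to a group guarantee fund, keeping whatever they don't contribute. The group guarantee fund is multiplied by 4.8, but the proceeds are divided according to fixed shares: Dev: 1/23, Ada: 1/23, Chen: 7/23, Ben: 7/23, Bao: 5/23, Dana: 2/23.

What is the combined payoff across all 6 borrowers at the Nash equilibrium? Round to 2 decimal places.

Each unit j contributes comes back to j as 4.8 × (j's share), so j prefers to contribute only if that share exceeds 1/4.8 = 0.2083; otherwise keeping the unit dominates.
The shares above 0.2083 belong to Chen, Ben and Bao, contributing 47 each; the remaining 3 contribute 0. Total contributed: 141.
The group guarantee fund pays out 4.8 × 141 = 676.80 in total (split across the unequal shares, but the aggregate is all that matters for the group sum).
The 3 free-riders keep 47 each, adding 141. Group total = 141 + 676.80 = 817.80.

817.80 dollars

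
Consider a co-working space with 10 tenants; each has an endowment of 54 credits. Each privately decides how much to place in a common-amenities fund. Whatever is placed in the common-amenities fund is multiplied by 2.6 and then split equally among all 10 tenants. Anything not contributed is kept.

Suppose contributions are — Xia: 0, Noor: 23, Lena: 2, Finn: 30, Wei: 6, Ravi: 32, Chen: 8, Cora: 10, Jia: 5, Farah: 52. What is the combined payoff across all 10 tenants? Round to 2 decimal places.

808.80 credits

Total contributed: 0 + 23 + 2 + 30 + 6 + 32 + 8 + 10 + 5 + 52 = 168; total kept: 10 × 54 − 168 = 372.
The common-amenities fund pays out 2.6 × 168 = 436.80 in aggregate.
Group total = 372 + 436.80 = 808.80.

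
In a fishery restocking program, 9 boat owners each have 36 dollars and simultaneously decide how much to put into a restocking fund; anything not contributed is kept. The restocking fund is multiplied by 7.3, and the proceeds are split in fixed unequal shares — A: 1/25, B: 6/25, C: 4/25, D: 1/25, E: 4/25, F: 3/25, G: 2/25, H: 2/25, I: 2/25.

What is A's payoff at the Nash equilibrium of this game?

67.54 dollars

Player j's private return per contributed unit is 7.3 × (j's share). Contributing is weakly dominant for j when that share is at least 1/7.3 = 0.1370, and contributing 0 is dominant otherwise.
B, C and E clear that bar, contributing 36 each; the remaining 6 contribute 0. Total contributed: 108.
A keeps 36 and receives 7.3 × 108 × 1/25 = 31.54 from the restocking fund, for a payoff of 67.54.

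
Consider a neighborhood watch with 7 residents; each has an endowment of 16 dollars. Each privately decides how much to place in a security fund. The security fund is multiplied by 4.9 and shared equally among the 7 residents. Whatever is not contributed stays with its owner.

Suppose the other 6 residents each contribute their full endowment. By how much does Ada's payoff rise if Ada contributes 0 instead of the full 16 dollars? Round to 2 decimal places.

4.80 dollars

Switching from a contribution of 16 to 0 lets Ada keep an extra 16 dollars, but lowers the security fund by 16, which costs Ada their own share of that drop: 4.9/7 × 16 = 11.20.
Net gain = 16 − 11.20 = 4.80. The private return per contributed unit (0.7000) is below 1, so free-riding is indeed the best response regardless of what the others do.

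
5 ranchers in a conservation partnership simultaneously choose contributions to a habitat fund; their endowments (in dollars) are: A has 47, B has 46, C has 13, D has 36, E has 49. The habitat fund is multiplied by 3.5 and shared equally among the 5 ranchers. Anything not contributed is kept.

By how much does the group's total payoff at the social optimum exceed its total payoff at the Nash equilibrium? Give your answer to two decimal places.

477.50 dollars

The private return per contributed unit is 3.5/5 = 0.7000 < 1 for every player regardless of endowment, so the Nash equilibrium is zero contribution and the group total is Σ E_j = 47 + 46 + 13 + 36 + 49 = 191.
Each contributed unit returns 3.500 to the group, so the social optimum is full contribution by everyone: group total = 3.500 × 191 = 668.50.
Efficiency loss = (3.500 − 1) × 191 = 477.50.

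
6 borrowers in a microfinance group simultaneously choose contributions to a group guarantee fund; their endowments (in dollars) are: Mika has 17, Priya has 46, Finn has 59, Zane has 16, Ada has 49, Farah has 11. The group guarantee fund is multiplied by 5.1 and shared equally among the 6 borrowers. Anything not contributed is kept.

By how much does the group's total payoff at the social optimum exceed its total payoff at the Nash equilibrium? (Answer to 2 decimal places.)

The private return per contributed unit is 5.1/6 = 0.8500 < 1 for every player regardless of endowment, so the Nash equilibrium is zero contribution and the group total is Σ E_j = 17 + 46 + 59 + 16 + 49 + 11 = 198.
Each contributed unit returns 5.100 to the group, so the social optimum is full contribution by everyone: group total = 5.100 × 198 = 1009.80.
Efficiency loss = (5.100 − 1) × 198 = 811.80.

811.80 dollars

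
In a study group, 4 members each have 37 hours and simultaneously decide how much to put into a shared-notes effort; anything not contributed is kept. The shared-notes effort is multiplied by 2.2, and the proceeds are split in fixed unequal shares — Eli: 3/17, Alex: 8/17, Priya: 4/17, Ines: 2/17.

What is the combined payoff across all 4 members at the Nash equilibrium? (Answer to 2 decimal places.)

192.40 hours

Each unit j contributes comes back to j as 2.2 × (j's share), so j prefers to contribute only if that share exceeds 1/2.2 = 0.4545; otherwise keeping the unit dominates.
The only share above 0.4545 is Alex's 8/17, contributing 37; the remaining 3 contribute 0. Total contributed: 37.
The shared-notes effort pays out 2.2 × 37 = 81.40 in total (split across the unequal shares, but the aggregate is all that matters for the group sum).
The 3 free-riders keep 37 each, adding 111. Group total = 111 + 81.40 = 192.40.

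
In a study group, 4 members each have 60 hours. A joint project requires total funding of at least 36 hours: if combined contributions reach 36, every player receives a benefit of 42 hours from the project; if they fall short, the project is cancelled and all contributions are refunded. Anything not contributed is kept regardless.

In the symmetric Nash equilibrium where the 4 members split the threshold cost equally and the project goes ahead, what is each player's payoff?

93 hours

Equal share of the threshold: 36/4 = 9.
At this profile no one gains by cutting their contribution: any cut drops the total below 36, the project is cancelled, contributions are refunded, and the deviator ends with 60, which is less than 60 − 9 + 42 = 93. Contributing more than 9 just wastes the excess. So contributing exactly 9 is a best response.
Each player's payoff: 60 − 9 + 42 = 93.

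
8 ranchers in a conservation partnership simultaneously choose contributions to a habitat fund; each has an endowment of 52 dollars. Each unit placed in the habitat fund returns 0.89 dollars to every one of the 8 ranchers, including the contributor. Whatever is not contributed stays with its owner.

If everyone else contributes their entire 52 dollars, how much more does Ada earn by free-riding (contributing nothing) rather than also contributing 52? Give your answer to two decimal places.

5.72 dollars

Switching from a contribution of 52 to 0 lets Ada keep an extra 52 dollars, but lowers the habitat fund by 52, which costs Ada their own share of that drop: 0.89 × 52 = 46.28.
Net gain = 52 − 46.28 = 5.72. The private return per contributed unit (0.89) is below 1, so free-riding is indeed the best response regardless of what the others do.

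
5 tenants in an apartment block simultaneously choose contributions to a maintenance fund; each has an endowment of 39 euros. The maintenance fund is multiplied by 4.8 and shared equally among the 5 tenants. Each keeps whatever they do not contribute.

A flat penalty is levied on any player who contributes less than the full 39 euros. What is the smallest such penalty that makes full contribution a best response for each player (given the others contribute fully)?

Given the others contribute fully, the best deviation is to contribute 0 (any partial contribution still incurs the fine and gives up units whose private return 0.9600 is below 1).
Deviating from 39 to 0 saves 39 euros but forfeits the deviator's share of the drop in the maintenance fund: 4.8/5 × 39 = 37.44.
So the deviation gain is 39 − 37.44 = 1.56, and the fine must be at least 1.56 euros to wipe it out.

1.56 euros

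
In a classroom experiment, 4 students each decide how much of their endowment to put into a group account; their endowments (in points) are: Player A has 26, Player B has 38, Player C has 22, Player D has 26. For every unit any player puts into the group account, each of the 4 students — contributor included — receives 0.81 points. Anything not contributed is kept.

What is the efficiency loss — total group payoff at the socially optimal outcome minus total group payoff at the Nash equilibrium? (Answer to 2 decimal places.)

The private return per contributed unit is 0.81 < 1 for everyone, so the Nash equilibrium is zero contribution and the group total is Σ E_j = 26 + 38 + 22 + 26 = 112.
Each contributed unit returns 3.240 to the group, so the social optimum is full contribution by everyone: group total = 3.240 × 112 = 362.88.
Efficiency loss = (3.240 − 1) × 112 = 250.88.

250.88 points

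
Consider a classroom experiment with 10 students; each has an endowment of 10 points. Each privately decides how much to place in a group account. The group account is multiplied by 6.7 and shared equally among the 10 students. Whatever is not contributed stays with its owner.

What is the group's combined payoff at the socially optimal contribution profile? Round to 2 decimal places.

670.00 points

Each contributed unit returns 6.700 to the group as a whole (0.6700 to each of 10 players), which exceeds 1, so the social optimum is full contribution: group total = 6.700 × 100 = 670.00.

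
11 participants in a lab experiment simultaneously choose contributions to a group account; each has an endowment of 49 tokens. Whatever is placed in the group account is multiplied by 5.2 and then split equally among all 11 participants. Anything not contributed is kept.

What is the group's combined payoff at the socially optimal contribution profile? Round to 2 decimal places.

2802.80 tokens

Each contributed unit returns 5.200 to the group as a whole (0.4727 to each of 11 players), which exceeds 1, so the social optimum is full contribution: group total = 5.200 × 539 = 2802.80.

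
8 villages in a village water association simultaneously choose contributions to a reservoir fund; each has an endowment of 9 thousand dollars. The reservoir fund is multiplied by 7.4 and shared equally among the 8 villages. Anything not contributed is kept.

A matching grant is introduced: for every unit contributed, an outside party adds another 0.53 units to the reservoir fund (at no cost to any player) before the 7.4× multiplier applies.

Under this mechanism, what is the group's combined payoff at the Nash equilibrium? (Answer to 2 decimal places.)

815.18 thousand dollars

Under the mechanism each unit contributed yields 7.4 × 1.53 / 8 = 1.4153 back to its contributor per unit of net cost, which exceeds 1, making full contribution the dominant choice for everyone.
So the Nash equilibrium is full contribution by all 8; the group earns 7.4 × 1.53 × 72 = 815.18.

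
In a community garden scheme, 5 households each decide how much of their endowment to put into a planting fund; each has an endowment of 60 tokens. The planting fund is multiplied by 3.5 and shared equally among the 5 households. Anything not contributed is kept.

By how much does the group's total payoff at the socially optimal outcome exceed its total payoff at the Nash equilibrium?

750.00 tokens

Each contributed unit returns 3.5/5 = 0.7000 to its contributor — below 1 — so contributing 0 is dominant for every player. At the Nash equilibrium everyone keeps their 60, and the group total is 5 × 60 = 300.
Each contributed unit returns 3.500 to the group as a whole (0.7000 to each of 5 players), which exceeds 1, so the social optimum is full contribution: group total = 3.500 × 300 = 1050.00.
Efficiency loss = 1050.00 − 300 = 750.00.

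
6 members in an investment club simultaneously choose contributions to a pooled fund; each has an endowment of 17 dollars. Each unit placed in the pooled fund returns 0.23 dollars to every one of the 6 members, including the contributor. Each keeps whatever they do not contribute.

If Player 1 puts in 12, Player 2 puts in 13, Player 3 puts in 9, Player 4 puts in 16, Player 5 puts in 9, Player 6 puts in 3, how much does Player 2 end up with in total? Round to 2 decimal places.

Total contributed: 12 + 13 + 9 + 16 + 9 + 3 = 62.
Each receives 0.23 × 62 = 14.26 from the pooled fund.
Player 2 keeps 17 − 13 = 4, so Player 2's payoff is 4 + 14.26 = 18.26.

18.26 dollars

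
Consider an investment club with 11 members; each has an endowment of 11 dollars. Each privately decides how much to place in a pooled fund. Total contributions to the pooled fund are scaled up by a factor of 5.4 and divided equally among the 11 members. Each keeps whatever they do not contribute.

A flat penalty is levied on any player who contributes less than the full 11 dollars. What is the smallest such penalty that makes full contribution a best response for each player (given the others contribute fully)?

Given the others contribute fully, the best deviation is to contribute 0 (any partial contribution still incurs the fine and gives up units whose private return 0.4909 is below 1).
Deviating from 11 to 0 saves 11 dollars but forfeits the deviator's share of the drop in the pooled fund: 5.4/11 × 11 = 5.40.
So the deviation gain is 11 − 5.40 = 5.60, and the fine must be at least 5.60 dollars to wipe it out.

5.60 dollars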